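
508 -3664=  - 3156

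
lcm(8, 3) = 24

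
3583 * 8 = 28664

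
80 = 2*40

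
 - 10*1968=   -  19680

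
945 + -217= 728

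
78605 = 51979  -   - 26626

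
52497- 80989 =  - 28492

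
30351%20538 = 9813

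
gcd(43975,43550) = 25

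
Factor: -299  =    -  13^1*23^1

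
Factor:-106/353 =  - 2^1*53^1*353^(-1) 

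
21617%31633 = 21617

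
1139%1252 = 1139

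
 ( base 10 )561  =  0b1000110001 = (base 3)202210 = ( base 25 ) MB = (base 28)k1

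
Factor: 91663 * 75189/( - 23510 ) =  - 2^(  -  1 )*3^1*5^(-1 )*11^1*13^1*71^1*353^1*641^1*2351^( - 1 ) = -  6892049307/23510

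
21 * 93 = 1953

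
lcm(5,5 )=5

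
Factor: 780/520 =2^(-1)*3^1= 3/2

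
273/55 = 273/55 =4.96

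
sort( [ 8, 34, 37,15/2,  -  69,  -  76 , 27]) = [-76,-69 , 15/2, 8,27, 34 , 37]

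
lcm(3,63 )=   63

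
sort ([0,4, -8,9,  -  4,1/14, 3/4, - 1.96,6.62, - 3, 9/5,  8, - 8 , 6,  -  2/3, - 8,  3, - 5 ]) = [ - 8, - 8, - 8, - 5, - 4, - 3, - 1.96, - 2/3,0,  1/14,3/4,9/5, 3,4 , 6,6.62,8, 9 ]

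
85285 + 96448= 181733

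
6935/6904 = 6935/6904  =  1.00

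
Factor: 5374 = 2^1*2687^1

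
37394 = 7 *5342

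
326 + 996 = 1322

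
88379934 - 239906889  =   - 151526955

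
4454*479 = 2133466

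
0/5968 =0 =0.00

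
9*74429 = 669861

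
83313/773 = 83313/773 = 107.78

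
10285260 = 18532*555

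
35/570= 7/114= 0.06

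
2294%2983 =2294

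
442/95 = 442/95 = 4.65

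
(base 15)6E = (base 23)4c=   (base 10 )104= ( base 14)76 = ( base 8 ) 150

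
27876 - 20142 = 7734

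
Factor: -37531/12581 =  - 13^1*  23^( - 1 )*547^( - 1)  *2887^1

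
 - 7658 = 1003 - 8661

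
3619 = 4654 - 1035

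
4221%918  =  549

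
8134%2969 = 2196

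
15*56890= 853350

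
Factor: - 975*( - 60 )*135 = 2^2 * 3^5 * 5^4*13^1 =7897500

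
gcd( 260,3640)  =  260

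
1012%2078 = 1012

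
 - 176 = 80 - 256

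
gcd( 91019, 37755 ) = 1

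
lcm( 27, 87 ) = 783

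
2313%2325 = 2313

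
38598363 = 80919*477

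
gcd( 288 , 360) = 72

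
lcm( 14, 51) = 714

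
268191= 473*567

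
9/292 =9/292=0.03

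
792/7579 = 72/689 = 0.10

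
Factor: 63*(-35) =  - 3^2*5^1*7^2 = -2205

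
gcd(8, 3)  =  1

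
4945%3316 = 1629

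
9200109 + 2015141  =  11215250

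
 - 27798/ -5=27798/5 = 5559.60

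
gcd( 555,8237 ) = 1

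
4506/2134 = 2253/1067=2.11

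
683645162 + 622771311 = 1306416473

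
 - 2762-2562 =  - 5324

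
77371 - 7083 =70288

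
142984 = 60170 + 82814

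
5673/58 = 97 +47/58=   97.81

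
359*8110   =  2911490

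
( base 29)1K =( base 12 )41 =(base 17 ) 2f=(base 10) 49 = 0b110001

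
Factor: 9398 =2^1*37^1*127^1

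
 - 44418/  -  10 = 4441+4/5 = 4441.80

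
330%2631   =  330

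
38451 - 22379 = 16072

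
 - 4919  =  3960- 8879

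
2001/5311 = 2001/5311 = 0.38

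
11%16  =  11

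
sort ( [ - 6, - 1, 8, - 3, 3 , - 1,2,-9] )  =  [ - 9 , - 6, - 3 ,  -  1, - 1 , 2, 3, 8 ] 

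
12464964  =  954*13066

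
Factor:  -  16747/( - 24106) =2^( - 1)  *  17^( - 1 )*709^( - 1 ) * 16747^1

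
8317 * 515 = 4283255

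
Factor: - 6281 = - 11^1  *  571^1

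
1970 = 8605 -6635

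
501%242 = 17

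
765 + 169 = 934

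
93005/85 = 1094  +  3/17 = 1094.18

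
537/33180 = 179/11060 = 0.02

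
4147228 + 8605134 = 12752362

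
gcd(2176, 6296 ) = 8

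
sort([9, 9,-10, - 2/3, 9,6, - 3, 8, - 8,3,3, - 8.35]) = [ - 10,-8.35 ,-8, - 3, - 2/3 , 3,3,6,8,  9, 9,9]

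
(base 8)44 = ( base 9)40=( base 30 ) 16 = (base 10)36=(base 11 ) 33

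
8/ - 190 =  - 4/95 = - 0.04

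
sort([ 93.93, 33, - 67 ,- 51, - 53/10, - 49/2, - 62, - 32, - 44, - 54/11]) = [ - 67, - 62, - 51 , - 44, - 32 , - 49/2, - 53/10,  -  54/11, 33,93.93]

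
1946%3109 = 1946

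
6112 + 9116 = 15228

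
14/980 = 1/70 = 0.01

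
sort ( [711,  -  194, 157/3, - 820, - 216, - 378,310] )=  [ - 820, - 378, - 216, - 194, 157/3, 310,711] 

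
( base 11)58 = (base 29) 25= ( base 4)333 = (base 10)63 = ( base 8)77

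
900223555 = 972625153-72401598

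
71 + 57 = 128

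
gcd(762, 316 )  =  2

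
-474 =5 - 479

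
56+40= 96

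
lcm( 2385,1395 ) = 73935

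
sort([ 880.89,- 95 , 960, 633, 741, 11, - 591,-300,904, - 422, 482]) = [ - 591,-422,  -  300,- 95,11,482 , 633, 741, 880.89, 904, 960] 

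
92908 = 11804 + 81104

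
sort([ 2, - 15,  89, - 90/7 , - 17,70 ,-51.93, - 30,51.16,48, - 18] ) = [ - 51.93,-30, - 18,-17, -15, -90/7,  2 , 48 , 51.16,70,89 ] 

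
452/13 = 452/13 = 34.77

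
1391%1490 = 1391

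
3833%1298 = 1237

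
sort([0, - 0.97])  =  [-0.97,0]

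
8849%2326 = 1871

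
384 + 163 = 547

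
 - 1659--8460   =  6801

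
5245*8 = 41960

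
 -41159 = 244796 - 285955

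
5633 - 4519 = 1114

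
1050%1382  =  1050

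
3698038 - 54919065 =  - 51221027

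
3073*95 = 291935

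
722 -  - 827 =1549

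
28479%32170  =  28479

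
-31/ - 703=31/703 = 0.04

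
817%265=22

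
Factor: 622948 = 2^2*17^1*9161^1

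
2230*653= 1456190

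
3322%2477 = 845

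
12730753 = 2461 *5173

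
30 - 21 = 9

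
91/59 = 1 + 32/59= 1.54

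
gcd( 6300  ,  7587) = 9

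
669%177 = 138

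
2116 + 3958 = 6074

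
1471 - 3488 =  - 2017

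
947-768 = 179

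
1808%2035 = 1808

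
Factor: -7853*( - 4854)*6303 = 240260665986= 2^1*3^2*11^1*191^1*809^1*7853^1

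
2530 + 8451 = 10981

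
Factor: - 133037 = -173^1*769^1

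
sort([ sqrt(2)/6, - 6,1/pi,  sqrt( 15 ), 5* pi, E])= [ - 6, sqrt( 2)/6, 1/pi,E, sqrt(15 ),5*pi] 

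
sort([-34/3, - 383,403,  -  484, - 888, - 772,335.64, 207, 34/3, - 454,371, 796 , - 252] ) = [-888 , - 772,  -  484, - 454, - 383, - 252, -34/3,34/3, 207, 335.64, 371, 403, 796 ] 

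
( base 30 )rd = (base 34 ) O7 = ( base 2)1100110111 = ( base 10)823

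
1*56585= 56585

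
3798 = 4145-347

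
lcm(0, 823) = 0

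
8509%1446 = 1279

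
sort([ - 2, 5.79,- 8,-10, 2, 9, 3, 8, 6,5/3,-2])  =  [ - 10, - 8, -2, - 2,5/3, 2, 3, 5.79,6,8, 9]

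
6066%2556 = 954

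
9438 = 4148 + 5290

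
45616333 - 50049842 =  - 4433509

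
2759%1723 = 1036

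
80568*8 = 644544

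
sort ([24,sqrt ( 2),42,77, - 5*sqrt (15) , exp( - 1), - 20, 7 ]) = [ - 20, - 5 * sqrt( 15 ),exp ( - 1), sqrt (2 ),7 , 24,42,77 ] 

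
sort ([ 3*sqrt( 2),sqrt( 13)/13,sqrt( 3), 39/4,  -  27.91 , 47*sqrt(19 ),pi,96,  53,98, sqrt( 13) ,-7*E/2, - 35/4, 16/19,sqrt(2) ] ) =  [ - 27.91, -7*E/2, - 35/4, sqrt( 13) /13, 16/19,sqrt(2 ), sqrt( 3), pi, sqrt( 13), 3*sqrt( 2),39/4, 53,96 , 98, 47*sqrt (19)]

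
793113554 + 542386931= 1335500485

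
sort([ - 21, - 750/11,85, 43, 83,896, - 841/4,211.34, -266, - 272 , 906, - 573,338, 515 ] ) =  [-573, - 272, - 266,-841/4, - 750/11, - 21, 43, 83, 85,211.34, 338,515, 896, 906]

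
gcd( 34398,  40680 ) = 18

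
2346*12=28152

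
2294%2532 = 2294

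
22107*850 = 18790950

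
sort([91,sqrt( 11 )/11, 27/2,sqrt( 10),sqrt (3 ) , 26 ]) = [ sqrt( 11)/11 , sqrt(3), sqrt (10 ),27/2, 26, 91 ] 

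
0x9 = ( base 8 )11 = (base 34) 9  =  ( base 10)9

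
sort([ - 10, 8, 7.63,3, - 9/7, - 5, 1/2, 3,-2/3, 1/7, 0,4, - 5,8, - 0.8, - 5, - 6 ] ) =[ - 10, - 6, - 5, - 5, - 5,  -  9/7, - 0.8, - 2/3, 0,1/7,1/2, 3, 3,4, 7.63, 8, 8 ] 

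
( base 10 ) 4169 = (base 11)3150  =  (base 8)10111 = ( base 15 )137E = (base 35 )3e4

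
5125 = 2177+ 2948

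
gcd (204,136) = 68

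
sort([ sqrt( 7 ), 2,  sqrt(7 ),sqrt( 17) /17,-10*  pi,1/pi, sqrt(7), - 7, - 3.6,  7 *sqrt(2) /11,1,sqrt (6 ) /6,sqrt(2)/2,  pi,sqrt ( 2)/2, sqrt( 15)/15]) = [ - 10*pi,-7, - 3.6,sqrt( 17) /17,sqrt (15) /15,1/pi,sqrt( 6) /6,sqrt(  2 )/2,sqrt(2) /2, 7 * sqrt( 2)/11,1, 2,sqrt (7 ), sqrt(7),sqrt( 7),pi]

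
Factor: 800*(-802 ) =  - 641600 = - 2^6*5^2*401^1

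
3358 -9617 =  - 6259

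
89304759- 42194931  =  47109828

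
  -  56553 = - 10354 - 46199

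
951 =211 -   -  740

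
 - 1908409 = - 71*26879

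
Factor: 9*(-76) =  - 684 = - 2^2*3^2*19^1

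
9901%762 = 757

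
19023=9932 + 9091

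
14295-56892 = -42597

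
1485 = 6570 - 5085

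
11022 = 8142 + 2880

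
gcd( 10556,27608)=812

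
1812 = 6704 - 4892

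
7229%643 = 156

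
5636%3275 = 2361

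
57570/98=587  +  22/49 =587.45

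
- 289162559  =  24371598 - 313534157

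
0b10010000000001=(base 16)2401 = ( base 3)110122101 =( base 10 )9217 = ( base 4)2100001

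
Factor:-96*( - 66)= 2^6*3^2*11^1 = 6336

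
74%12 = 2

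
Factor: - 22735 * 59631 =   -  1355710785  =  - 3^1* 5^1*11^1*13^1*139^1*4547^1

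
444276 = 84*5289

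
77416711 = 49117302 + 28299409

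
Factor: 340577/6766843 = 340577^1*6766843^( - 1 ) 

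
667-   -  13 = 680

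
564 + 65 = 629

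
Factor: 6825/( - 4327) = -3^1*5^2*7^1 * 13^1  *4327^( -1)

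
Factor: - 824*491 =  - 404584 = -2^3*103^1*491^1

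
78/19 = 4  +  2/19 = 4.11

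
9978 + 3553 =13531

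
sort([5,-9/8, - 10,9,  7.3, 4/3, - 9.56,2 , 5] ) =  [ - 10, - 9.56,-9/8, 4/3, 2,  5,  5,  7.3,  9]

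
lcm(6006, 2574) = 18018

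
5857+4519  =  10376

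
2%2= 0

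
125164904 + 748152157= 873317061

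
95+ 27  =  122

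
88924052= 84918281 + 4005771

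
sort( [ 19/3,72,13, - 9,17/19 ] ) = [ - 9,17/19, 19/3,  13,72]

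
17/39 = 17/39  =  0.44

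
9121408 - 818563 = 8302845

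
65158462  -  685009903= - 619851441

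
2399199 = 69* 34771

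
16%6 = 4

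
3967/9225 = 3967/9225 = 0.43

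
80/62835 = 16/12567 = 0.00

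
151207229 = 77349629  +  73857600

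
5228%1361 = 1145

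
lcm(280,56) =280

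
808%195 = 28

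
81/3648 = 27/1216 = 0.02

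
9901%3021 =838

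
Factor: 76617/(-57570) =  - 2^(-1)*3^1*5^(-1)*19^ (-1)*101^( - 1 ) * 8513^1 =- 25539/19190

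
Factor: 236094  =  2^1*3^1*19^2*109^1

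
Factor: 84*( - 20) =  - 1680 = - 2^4*3^1*5^1 * 7^1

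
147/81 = 1 + 22/27= 1.81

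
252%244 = 8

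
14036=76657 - 62621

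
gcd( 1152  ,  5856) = 96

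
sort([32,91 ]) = [32, 91 ]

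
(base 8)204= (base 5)1012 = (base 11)110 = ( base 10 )132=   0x84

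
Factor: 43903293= 3^1*7^1*2090633^1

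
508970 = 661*770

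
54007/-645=  -  84+ 173/645=   - 83.73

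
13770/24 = 2295/4 = 573.75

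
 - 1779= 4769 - 6548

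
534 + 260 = 794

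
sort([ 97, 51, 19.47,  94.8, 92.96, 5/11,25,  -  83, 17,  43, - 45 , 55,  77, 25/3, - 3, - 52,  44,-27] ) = [-83,-52, - 45, - 27 ,-3,5/11, 25/3, 17, 19.47, 25, 43, 44, 51, 55, 77,92.96, 94.8,97 ]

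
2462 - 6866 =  - 4404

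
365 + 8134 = 8499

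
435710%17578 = 13838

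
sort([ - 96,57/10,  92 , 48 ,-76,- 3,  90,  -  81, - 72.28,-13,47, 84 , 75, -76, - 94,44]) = [ - 96,  -  94,-81,- 76,-76, - 72.28, - 13, - 3, 57/10, 44,47,48,75,84,90,92]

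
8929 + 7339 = 16268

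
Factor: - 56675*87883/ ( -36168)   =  4980769025/36168= 2^(-3) * 3^(-1)*5^2*11^( -1)*23^1*137^(-1)* 2267^1*3821^1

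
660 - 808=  - 148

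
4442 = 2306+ 2136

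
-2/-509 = 2/509 = 0.00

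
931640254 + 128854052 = 1060494306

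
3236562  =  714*4533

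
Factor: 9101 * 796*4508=2^4 * 7^2*19^1 * 23^1*199^1 * 479^1 = 32657737168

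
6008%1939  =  191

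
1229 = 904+325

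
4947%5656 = 4947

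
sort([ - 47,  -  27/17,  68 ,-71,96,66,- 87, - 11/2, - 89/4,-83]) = [ - 87,  -  83, - 71, - 47, - 89/4, - 11/2, -27/17,66, 68, 96]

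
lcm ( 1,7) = 7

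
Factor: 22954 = 2^1 * 23^1*499^1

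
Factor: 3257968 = 2^4*7^1 * 19^1 * 1531^1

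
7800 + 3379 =11179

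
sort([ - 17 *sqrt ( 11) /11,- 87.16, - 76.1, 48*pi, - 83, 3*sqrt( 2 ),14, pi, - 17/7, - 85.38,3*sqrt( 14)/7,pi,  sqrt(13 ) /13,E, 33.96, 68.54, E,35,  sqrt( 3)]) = [ - 87.16, - 85.38,-83, - 76.1, - 17*sqrt( 11) /11,  -  17/7, sqrt (13) /13, 3 * sqrt(14) /7,sqrt( 3 ), E, E, pi, pi, 3*sqrt(2),14,33.96, 35,68.54, 48*pi]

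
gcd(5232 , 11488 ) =16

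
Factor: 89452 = 2^2*11^1*19^1*107^1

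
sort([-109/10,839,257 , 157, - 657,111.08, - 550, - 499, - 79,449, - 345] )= [ - 657, - 550,-499,-345 , - 79, - 109/10,111.08,  157 , 257, 449,839 ] 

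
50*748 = 37400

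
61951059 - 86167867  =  -24216808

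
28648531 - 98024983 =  - 69376452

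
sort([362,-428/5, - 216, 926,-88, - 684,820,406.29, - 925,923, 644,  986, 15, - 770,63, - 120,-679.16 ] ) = [ - 925, - 770, - 684, - 679.16, - 216,  -  120, - 88 ,-428/5, 15, 63, 362,406.29, 644,820, 923, 926, 986] 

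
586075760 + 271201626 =857277386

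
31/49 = 31/49  =  0.63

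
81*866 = 70146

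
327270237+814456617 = 1141726854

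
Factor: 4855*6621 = 3^1*5^1*971^1*2207^1=32144955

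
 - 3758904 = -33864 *111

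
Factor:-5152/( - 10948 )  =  2^3*17^(-1)  =  8/17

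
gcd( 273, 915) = 3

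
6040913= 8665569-2624656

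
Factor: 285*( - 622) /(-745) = 35454/149=2^1 * 3^1*19^1* 149^(-1)*311^1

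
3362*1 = 3362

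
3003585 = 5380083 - 2376498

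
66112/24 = 2754 +2/3 = 2754.67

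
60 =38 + 22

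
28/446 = 14/223 = 0.06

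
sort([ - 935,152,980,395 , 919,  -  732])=[ - 935,-732,152,395,919,980 ]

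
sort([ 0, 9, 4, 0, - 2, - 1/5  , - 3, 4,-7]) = [ - 7, - 3, - 2, - 1/5,0, 0,4, 4, 9]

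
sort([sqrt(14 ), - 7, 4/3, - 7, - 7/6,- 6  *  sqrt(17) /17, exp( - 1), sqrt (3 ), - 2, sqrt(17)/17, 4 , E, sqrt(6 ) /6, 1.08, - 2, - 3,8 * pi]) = [ - 7,-7, - 3, - 2, - 2, - 6 * sqrt(17 )/17, - 7/6, sqrt( 17 )/17, exp(-1), sqrt(6)/6, 1.08, 4/3,sqrt(3 ) , E, sqrt( 14 ), 4,  8*pi]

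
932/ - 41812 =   -  233/10453 = - 0.02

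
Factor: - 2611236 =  - 2^2*3^1*23^1*9461^1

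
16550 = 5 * 3310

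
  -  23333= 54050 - 77383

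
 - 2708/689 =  - 2708/689  =  - 3.93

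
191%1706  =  191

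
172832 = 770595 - 597763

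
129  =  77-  - 52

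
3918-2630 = 1288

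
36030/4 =18015/2 = 9007.50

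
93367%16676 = 9987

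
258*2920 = 753360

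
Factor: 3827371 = 389^1*9839^1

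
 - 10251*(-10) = 102510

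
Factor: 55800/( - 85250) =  - 36/55 = -2^2*3^2*5^(-1) * 11^( - 1 )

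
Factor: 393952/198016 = 947/476= 2^(-2)*7^(-1)*17^( - 1)*947^1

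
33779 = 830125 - 796346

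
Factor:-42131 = - 42131^1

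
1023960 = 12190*84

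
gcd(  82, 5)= 1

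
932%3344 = 932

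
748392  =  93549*8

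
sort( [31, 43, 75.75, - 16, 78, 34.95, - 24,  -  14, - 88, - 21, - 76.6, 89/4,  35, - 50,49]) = [ - 88, - 76.6 , - 50 , - 24, - 21, - 16,-14, 89/4, 31, 34.95,35,43, 49, 75.75, 78] 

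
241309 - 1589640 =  - 1348331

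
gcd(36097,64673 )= 1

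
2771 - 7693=-4922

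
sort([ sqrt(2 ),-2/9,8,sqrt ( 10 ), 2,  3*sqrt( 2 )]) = [ - 2/9, sqrt( 2), 2,sqrt(10 ) , 3 * sqrt(2),8 ] 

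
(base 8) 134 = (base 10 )92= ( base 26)3E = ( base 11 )84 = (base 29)35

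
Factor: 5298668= 2^2 * 1324667^1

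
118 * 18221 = 2150078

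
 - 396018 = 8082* ( - 49)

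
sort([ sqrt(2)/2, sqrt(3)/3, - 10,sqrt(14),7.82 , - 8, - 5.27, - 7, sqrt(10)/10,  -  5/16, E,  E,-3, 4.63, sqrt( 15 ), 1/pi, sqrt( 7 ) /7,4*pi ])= [ - 10 , - 8, - 7, - 5.27, - 3, - 5/16,sqrt ( 10 )/10,  1/pi, sqrt(7 )/7 , sqrt ( 3 ) /3,sqrt(2 ) /2 , E, E, sqrt( 14 ), sqrt(15),4.63,  7.82, 4*pi] 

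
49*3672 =179928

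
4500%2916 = 1584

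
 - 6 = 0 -6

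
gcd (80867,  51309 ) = 1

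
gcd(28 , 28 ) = 28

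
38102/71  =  38102/71 = 536.65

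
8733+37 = 8770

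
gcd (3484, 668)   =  4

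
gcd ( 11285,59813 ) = 1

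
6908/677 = 10 + 138/677=10.20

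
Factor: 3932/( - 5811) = - 2^2*3^ ( - 1 )*13^(-1)*149^ ( - 1)*983^1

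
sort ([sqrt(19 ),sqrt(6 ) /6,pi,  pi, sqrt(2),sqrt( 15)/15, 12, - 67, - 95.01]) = [ - 95.01, - 67, sqrt( 15 )/15, sqrt(6) /6,sqrt ( 2), pi, pi, sqrt( 19 ), 12 ] 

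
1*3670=3670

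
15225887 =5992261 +9233626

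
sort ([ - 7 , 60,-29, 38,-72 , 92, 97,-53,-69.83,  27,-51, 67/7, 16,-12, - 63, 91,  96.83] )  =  [-72 , - 69.83,  -  63 , - 53, - 51,-29, -12, - 7 , 67/7, 16,27,38 , 60,  91 , 92,  96.83, 97]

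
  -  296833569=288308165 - 585141734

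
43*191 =8213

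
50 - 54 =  - 4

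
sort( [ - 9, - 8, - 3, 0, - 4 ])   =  [ - 9 , - 8 , - 4, - 3,0 ] 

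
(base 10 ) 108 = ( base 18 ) 60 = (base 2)1101100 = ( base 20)58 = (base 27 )40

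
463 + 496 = 959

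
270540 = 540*501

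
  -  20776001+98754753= 77978752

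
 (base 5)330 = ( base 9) 110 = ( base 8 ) 132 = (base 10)90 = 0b1011010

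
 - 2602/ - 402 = 6 + 95/201 = 6.47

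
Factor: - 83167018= - 2^1 *11^1*3780319^1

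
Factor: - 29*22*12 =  - 2^3*3^1*11^1*29^1 = - 7656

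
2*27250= 54500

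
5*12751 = 63755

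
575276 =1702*338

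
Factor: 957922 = 2^1*7^1*53^1*1291^1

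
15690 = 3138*5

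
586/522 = 293/261 = 1.12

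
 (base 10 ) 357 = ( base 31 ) bg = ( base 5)2412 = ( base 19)if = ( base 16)165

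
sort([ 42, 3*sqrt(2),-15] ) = [ -15,3*sqrt(2),42 ] 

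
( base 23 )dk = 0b100111111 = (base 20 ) fj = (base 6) 1251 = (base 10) 319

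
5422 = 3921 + 1501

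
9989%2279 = 873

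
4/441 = 4/441= 0.01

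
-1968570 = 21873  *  ( - 90 ) 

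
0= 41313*0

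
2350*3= 7050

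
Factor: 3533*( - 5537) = - 7^2*113^1*3533^1=- 19562221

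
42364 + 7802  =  50166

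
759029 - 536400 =222629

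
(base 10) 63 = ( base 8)77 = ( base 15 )43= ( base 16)3F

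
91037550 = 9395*9690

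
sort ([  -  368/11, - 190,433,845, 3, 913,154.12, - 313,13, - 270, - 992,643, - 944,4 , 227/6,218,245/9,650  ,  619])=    [-992, - 944, - 313, - 270, - 190,-368/11, 3,4,13,245/9, 227/6,154.12,218, 433,619, 643,650,845,913]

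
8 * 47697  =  381576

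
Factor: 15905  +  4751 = 2^4*1291^1 = 20656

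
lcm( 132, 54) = 1188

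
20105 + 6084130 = 6104235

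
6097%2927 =243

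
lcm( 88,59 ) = 5192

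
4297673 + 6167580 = 10465253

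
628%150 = 28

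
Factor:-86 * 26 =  - 2236  =  - 2^2*13^1 * 43^1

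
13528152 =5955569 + 7572583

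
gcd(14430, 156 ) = 78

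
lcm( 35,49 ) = 245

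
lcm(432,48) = 432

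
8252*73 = 602396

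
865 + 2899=3764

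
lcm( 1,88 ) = 88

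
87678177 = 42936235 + 44741942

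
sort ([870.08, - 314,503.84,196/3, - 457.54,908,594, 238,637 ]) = [-457.54, - 314,  196/3, 238, 503.84, 594, 637,870.08, 908 ]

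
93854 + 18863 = 112717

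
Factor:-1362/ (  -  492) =2^(- 1)*41^( - 1)*227^1 = 227/82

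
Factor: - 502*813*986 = -402412236 = - 2^2*3^1*17^1 * 29^1*251^1*271^1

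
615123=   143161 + 471962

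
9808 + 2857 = 12665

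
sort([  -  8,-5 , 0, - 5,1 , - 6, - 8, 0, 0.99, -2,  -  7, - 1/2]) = [  -  8,-8, - 7, - 6,  -  5, -5 , - 2, - 1/2,  0, 0,  0.99, 1] 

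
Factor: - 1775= - 5^2 * 71^1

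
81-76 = 5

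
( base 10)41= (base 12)35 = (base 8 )51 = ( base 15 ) 2B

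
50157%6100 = 1357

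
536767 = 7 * 76681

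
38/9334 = 19/4667 = 0.00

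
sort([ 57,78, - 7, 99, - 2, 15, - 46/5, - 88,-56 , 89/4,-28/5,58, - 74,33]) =[ - 88, - 74,- 56, - 46/5, - 7, - 28/5,-2,15,89/4,33,57, 58,78,99 ] 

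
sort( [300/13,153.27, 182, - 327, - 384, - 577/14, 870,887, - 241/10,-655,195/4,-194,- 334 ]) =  [ - 655,  -  384,- 334, - 327, - 194, - 577/14, - 241/10,300/13, 195/4, 153.27,182, 870, 887 ] 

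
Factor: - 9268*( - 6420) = 2^4*3^1*5^1*7^1*107^1*331^1 = 59500560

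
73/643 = 73/643 = 0.11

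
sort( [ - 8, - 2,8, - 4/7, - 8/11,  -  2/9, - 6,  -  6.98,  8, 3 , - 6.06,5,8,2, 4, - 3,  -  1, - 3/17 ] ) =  [ - 8, - 6.98,-6.06, - 6, - 3, - 2, - 1,-8/11,-4/7,  -  2/9, - 3/17, 2,  3,4, 5,8, 8, 8 ] 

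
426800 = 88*4850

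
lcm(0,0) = 0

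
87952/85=1034+ 62/85 =1034.73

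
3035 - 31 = 3004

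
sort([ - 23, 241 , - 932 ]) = [ - 932,  -  23,241]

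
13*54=702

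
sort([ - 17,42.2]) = [ - 17, 42.2 ]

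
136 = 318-182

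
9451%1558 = 103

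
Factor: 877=877^1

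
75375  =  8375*9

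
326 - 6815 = - 6489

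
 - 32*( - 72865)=2331680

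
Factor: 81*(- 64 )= -2^6*3^4 =- 5184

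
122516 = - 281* ( - 436 )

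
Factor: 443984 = 2^4 *27749^1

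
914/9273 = 914/9273 = 0.10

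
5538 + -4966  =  572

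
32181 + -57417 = -25236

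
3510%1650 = 210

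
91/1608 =91/1608 = 0.06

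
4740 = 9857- 5117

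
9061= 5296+3765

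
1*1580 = 1580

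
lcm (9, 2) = 18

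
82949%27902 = 27145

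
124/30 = 4 + 2/15= 4.13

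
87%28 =3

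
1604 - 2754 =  - 1150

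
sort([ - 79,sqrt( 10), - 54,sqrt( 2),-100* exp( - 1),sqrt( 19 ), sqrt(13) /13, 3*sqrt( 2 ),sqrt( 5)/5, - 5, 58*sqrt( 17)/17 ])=[ - 79,-54, - 100 * exp(-1 ), -5,sqrt( 13) /13,sqrt( 5 ) /5, sqrt(2 ), sqrt(10),3*sqrt( 2), sqrt( 19),58*sqrt( 17) /17]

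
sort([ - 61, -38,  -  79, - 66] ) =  [-79, - 66, - 61,  -  38] 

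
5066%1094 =690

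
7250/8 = 906 + 1/4   =  906.25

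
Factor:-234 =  - 2^1 * 3^2*13^1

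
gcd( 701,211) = 1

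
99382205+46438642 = 145820847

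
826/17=826/17 = 48.59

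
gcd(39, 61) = 1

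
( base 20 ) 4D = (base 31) 30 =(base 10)93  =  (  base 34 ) 2p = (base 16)5D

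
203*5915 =1200745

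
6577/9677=6577/9677 = 0.68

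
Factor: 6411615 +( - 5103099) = 2^2*3^1*11^1*23^1*431^1 = 1308516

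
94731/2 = 47365 + 1/2 = 47365.50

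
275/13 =21 + 2/13 = 21.15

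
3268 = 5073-1805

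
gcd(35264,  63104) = 1856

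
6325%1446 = 541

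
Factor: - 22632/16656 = - 943/694 =- 2^( - 1 )*23^1 * 41^1*347^(- 1 )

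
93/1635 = 31/545=0.06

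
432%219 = 213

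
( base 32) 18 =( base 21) 1J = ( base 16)28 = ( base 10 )40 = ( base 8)50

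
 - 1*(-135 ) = 135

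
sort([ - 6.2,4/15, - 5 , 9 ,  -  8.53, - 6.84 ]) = [- 8.53, - 6.84 , - 6.2, -5, 4/15,  9 ] 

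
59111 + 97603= 156714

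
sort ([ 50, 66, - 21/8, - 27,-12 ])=[ - 27,-12,-21/8 , 50, 66 ] 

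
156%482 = 156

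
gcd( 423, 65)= 1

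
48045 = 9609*5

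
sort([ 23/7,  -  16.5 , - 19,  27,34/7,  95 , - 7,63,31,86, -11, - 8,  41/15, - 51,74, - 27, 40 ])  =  [ - 51, - 27, - 19, - 16.5 , - 11, - 8, - 7, 41/15,  23/7,34/7, 27, 31, 40,  63,74, 86,  95]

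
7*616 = 4312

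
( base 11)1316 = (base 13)A18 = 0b11010101111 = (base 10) 1711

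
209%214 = 209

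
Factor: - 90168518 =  -2^1*11^1*4098569^1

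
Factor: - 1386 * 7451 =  - 2^1 *3^2* 7^1*11^1*7451^1 = - 10327086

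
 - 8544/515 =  - 17+211/515= - 16.59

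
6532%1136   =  852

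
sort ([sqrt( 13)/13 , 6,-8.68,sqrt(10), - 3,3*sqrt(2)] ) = [-8.68,-3,sqrt(13)/13,sqrt( 10),3*sqrt(2),6]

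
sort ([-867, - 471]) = [-867, - 471 ] 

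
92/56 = 1 + 9/14 = 1.64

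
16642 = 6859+9783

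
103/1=103 = 103.00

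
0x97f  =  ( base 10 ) 2431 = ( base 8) 4577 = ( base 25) 3m6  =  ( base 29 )2PO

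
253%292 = 253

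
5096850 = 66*77225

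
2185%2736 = 2185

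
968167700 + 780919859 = 1749087559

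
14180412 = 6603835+7576577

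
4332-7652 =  - 3320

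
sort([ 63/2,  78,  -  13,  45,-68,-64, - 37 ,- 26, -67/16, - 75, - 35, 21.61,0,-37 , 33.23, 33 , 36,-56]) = [ - 75,- 68,-64,  -  56, - 37, - 37,  -  35, - 26, - 13,-67/16, 0, 21.61, 63/2, 33, 33.23,  36, 45,78]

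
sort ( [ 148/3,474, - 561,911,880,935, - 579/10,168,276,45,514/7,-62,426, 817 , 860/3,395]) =[ - 561  , - 62,-579/10,45,148/3,514/7, 168, 276, 860/3,395, 426,474,817,880, 911, 935]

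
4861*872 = 4238792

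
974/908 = 1+33/454=1.07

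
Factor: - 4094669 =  - 149^1*27481^1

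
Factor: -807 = -3^1*269^1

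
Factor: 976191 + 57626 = 37^1*27941^1 = 1033817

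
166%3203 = 166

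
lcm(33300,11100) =33300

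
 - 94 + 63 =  - 31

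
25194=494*51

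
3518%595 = 543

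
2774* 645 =1789230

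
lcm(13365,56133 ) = 280665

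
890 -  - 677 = 1567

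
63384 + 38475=101859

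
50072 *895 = 44814440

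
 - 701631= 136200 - 837831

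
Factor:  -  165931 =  - 165931^1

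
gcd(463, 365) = 1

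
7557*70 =528990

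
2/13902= 1/6951 = 0.00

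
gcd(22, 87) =1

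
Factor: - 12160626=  - 2^1 * 3^1*797^1*2543^1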